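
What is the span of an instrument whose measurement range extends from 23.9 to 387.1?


Span = upper range - lower range.
Span = 387.1 - (23.9)
Span = 363.2

363.2


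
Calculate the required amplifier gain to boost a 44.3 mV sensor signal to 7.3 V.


Gain = Vout / Vin (converting to same units).
G = 7.3 V / 44.3 mV
G = 7300.0 mV / 44.3 mV
G = 164.79

164.79


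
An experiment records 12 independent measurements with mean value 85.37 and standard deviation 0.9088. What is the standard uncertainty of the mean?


The standard uncertainty for Type A evaluation is u = s / sqrt(n).
u = 0.9088 / sqrt(12)
u = 0.9088 / 3.4641
u = 0.2623

0.2623


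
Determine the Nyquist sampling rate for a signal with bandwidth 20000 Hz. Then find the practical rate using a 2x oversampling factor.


By Nyquist theorem, fs_min = 2 * fmax.
fs_min = 2 * 20000 = 40000 Hz
Practical rate = 2 * fs_min = 2 * 40000 = 80000 Hz

fs_min = 40000 Hz, fs_practical = 80000 Hz


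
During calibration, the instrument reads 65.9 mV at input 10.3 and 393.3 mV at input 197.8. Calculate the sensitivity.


Sensitivity = (y2 - y1) / (x2 - x1).
S = (393.3 - 65.9) / (197.8 - 10.3)
S = 327.4 / 187.5
S = 1.7461 mV/unit

1.7461 mV/unit


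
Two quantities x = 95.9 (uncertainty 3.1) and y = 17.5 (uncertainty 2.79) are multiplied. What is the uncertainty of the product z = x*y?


For a product z = x*y, the relative uncertainty is:
uz/z = sqrt((ux/x)^2 + (uy/y)^2)
Relative uncertainties: ux/x = 3.1/95.9 = 0.032325
uy/y = 2.79/17.5 = 0.159429
z = 95.9 * 17.5 = 1678.2
uz = 1678.2 * sqrt(0.032325^2 + 0.159429^2) = 273.005

273.005


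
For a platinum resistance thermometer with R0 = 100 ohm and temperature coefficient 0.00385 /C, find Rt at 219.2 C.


The RTD equation: Rt = R0 * (1 + alpha * T).
Rt = 100 * (1 + 0.00385 * 219.2)
Rt = 100 * (1 + 0.84392)
Rt = 100 * 1.84392
Rt = 184.392 ohm

184.392 ohm


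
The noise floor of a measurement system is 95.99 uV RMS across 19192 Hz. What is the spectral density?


Noise spectral density = Vrms / sqrt(BW).
NSD = 95.99 / sqrt(19192)
NSD = 95.99 / 138.5352
NSD = 0.6929 uV/sqrt(Hz)

0.6929 uV/sqrt(Hz)


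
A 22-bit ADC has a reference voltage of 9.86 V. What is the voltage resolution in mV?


The resolution (LSB) of an ADC is Vref / 2^n.
LSB = 9.86 / 2^22
LSB = 9.86 / 4194304
LSB = 2.35e-06 V = 0.00235081 mV

0.00235081 mV


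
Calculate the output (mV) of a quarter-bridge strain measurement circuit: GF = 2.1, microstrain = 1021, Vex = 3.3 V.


Quarter bridge output: Vout = (GF * epsilon * Vex) / 4.
Vout = (2.1 * 1021e-6 * 3.3) / 4
Vout = 0.00707553 / 4 V
Vout = 0.00176888 V = 1.7689 mV

1.7689 mV


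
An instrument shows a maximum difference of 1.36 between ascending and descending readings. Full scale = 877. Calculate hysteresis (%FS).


Hysteresis = (max difference / full scale) * 100%.
H = (1.36 / 877) * 100
H = 0.155 %FS

0.155 %FS


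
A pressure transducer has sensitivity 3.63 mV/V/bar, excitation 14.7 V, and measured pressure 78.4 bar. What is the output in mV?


Output = sensitivity * Vex * P.
Vout = 3.63 * 14.7 * 78.4
Vout = 53.361 * 78.4
Vout = 4183.5 mV

4183.5 mV


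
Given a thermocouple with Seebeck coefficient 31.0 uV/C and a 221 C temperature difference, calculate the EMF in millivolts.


The thermocouple output V = sensitivity * dT.
V = 31.0 uV/C * 221 C
V = 6851.0 uV
V = 6.851 mV

6.851 mV


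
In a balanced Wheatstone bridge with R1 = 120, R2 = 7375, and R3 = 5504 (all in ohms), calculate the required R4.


At balance: R1*R4 = R2*R3, so R4 = R2*R3/R1.
R4 = 7375 * 5504 / 120
R4 = 40592000 / 120
R4 = 338266.67 ohm

338266.67 ohm


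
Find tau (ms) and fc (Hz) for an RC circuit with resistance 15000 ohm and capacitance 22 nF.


Time constant: tau = R * C.
tau = 15000 * 2.20e-08 = 0.00033 s
tau = 0.33 ms
Cutoff frequency: fc = 1 / (2*pi*R*C).
fc = 1 / (2*pi*0.00033) = 482.29 Hz

tau = 0.33 ms, fc = 482.29 Hz


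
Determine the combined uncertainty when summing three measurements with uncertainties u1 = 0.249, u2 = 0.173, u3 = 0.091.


For a sum of independent quantities, uc = sqrt(u1^2 + u2^2 + u3^2).
uc = sqrt(0.249^2 + 0.173^2 + 0.091^2)
uc = sqrt(0.062001 + 0.029929 + 0.008281)
uc = 0.3166

0.3166


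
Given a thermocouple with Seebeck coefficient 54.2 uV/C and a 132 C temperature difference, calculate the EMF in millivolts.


The thermocouple output V = sensitivity * dT.
V = 54.2 uV/C * 132 C
V = 7154.4 uV
V = 7.154 mV

7.154 mV


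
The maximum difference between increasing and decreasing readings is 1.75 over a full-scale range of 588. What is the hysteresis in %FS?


Hysteresis = (max difference / full scale) * 100%.
H = (1.75 / 588) * 100
H = 0.298 %FS

0.298 %FS


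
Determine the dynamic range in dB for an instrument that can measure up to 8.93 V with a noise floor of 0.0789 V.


Dynamic range = 20 * log10(Vmax / Vnoise).
DR = 20 * log10(8.93 / 0.0789)
DR = 20 * log10(113.18)
DR = 41.08 dB

41.08 dB


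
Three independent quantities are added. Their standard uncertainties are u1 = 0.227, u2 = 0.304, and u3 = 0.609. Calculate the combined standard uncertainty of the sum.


For a sum of independent quantities, uc = sqrt(u1^2 + u2^2 + u3^2).
uc = sqrt(0.227^2 + 0.304^2 + 0.609^2)
uc = sqrt(0.051529 + 0.092416 + 0.370881)
uc = 0.7175

0.7175


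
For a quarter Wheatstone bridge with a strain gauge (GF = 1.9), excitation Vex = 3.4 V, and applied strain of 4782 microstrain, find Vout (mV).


Quarter bridge output: Vout = (GF * epsilon * Vex) / 4.
Vout = (1.9 * 4782e-6 * 3.4) / 4
Vout = 0.03089172 / 4 V
Vout = 0.00772293 V = 7.7229 mV

7.7229 mV


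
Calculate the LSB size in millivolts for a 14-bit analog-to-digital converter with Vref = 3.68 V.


The resolution (LSB) of an ADC is Vref / 2^n.
LSB = 3.68 / 2^14
LSB = 3.68 / 16384
LSB = 0.00022461 V = 0.22460938 mV

0.22460938 mV


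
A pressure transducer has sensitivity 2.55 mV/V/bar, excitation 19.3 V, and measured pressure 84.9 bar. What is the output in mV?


Output = sensitivity * Vex * P.
Vout = 2.55 * 19.3 * 84.9
Vout = 49.215 * 84.9
Vout = 4178.35 mV

4178.35 mV


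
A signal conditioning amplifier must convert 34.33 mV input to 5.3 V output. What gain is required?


Gain = Vout / Vin (converting to same units).
G = 5.3 V / 34.33 mV
G = 5300.0 mV / 34.33 mV
G = 154.38

154.38


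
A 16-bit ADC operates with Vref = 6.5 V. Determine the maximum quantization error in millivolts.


The maximum quantization error is +/- LSB/2.
LSB = Vref / 2^n = 6.5 / 65536 = 9.918e-05 V
Max error = LSB / 2 = 9.918e-05 / 2 = 4.959e-05 V
Max error = 0.0496 mV

0.0496 mV


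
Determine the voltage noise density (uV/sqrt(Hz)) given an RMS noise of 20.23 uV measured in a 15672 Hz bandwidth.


Noise spectral density = Vrms / sqrt(BW).
NSD = 20.23 / sqrt(15672)
NSD = 20.23 / 125.1879
NSD = 0.1616 uV/sqrt(Hz)

0.1616 uV/sqrt(Hz)


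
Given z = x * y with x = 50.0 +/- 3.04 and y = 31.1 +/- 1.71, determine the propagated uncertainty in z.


For a product z = x*y, the relative uncertainty is:
uz/z = sqrt((ux/x)^2 + (uy/y)^2)
Relative uncertainties: ux/x = 3.04/50.0 = 0.0608
uy/y = 1.71/31.1 = 0.054984
z = 50.0 * 31.1 = 1555.0
uz = 1555.0 * sqrt(0.0608^2 + 0.054984^2) = 127.471

127.471


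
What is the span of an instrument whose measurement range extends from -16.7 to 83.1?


Span = upper range - lower range.
Span = 83.1 - (-16.7)
Span = 99.8

99.8


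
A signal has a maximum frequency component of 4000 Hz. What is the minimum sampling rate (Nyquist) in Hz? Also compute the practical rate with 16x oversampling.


By Nyquist theorem, fs_min = 2 * fmax.
fs_min = 2 * 4000 = 8000 Hz
Practical rate = 16 * fs_min = 16 * 8000 = 128000 Hz

fs_min = 8000 Hz, fs_practical = 128000 Hz


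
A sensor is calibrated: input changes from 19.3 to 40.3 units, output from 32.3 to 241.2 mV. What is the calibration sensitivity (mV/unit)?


Sensitivity = (y2 - y1) / (x2 - x1).
S = (241.2 - 32.3) / (40.3 - 19.3)
S = 208.9 / 21.0
S = 9.9476 mV/unit

9.9476 mV/unit


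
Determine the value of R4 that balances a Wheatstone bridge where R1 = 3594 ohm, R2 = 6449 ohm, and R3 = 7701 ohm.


At balance: R1*R4 = R2*R3, so R4 = R2*R3/R1.
R4 = 6449 * 7701 / 3594
R4 = 49663749 / 3594
R4 = 13818.52 ohm

13818.52 ohm


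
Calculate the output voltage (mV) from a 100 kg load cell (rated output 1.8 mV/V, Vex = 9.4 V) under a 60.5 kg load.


Vout = rated_output * Vex * (load / capacity).
Vout = 1.8 * 9.4 * (60.5 / 100)
Vout = 1.8 * 9.4 * 0.605
Vout = 10.237 mV

10.237 mV


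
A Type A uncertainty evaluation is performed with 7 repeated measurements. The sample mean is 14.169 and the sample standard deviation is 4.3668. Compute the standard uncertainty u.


The standard uncertainty for Type A evaluation is u = s / sqrt(n).
u = 4.3668 / sqrt(7)
u = 4.3668 / 2.6458
u = 1.6505

1.6505


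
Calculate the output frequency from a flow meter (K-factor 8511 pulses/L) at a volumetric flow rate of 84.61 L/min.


Frequency = K * Q / 60 (converting L/min to L/s).
f = 8511 * 84.61 / 60
f = 720115.71 / 60
f = 12001.93 Hz

12001.93 Hz


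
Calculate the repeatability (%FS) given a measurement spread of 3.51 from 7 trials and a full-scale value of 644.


Repeatability = (spread / full scale) * 100%.
R = (3.51 / 644) * 100
R = 0.545 %FS

0.545 %FS


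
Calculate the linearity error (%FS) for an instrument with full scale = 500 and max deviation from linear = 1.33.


Linearity error = (max deviation / full scale) * 100%.
Linearity = (1.33 / 500) * 100
Linearity = 0.266 %FS

0.266 %FS


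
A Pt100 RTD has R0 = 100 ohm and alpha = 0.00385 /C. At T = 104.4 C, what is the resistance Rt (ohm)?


The RTD equation: Rt = R0 * (1 + alpha * T).
Rt = 100 * (1 + 0.00385 * 104.4)
Rt = 100 * (1 + 0.40194)
Rt = 100 * 1.40194
Rt = 140.194 ohm

140.194 ohm


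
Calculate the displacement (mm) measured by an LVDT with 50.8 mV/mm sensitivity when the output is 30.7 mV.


Displacement = Vout / sensitivity.
d = 30.7 / 50.8
d = 0.604 mm

0.604 mm


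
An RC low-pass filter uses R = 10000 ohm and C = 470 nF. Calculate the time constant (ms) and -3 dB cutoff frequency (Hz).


Time constant: tau = R * C.
tau = 10000 * 4.70e-07 = 0.0047 s
tau = 4.7 ms
Cutoff frequency: fc = 1 / (2*pi*R*C).
fc = 1 / (2*pi*0.0047) = 33.86 Hz

tau = 4.7 ms, fc = 33.86 Hz


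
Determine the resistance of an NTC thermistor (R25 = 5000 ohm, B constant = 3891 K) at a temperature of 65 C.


NTC thermistor equation: Rt = R25 * exp(B * (1/T - 1/T25)).
T in Kelvin: 338.15 K, T25 = 298.15 K
1/T - 1/T25 = 1/338.15 - 1/298.15 = -0.00039675
B * (1/T - 1/T25) = 3891 * -0.00039675 = -1.5438
Rt = 5000 * exp(-1.5438) = 1067.9 ohm

1067.9 ohm


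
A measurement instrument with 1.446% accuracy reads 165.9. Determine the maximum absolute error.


Absolute error = (accuracy% / 100) * reading.
Error = (1.446 / 100) * 165.9
Error = 0.01446 * 165.9
Error = 2.3989

2.3989


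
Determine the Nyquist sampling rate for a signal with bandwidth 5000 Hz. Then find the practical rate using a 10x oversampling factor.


By Nyquist theorem, fs_min = 2 * fmax.
fs_min = 2 * 5000 = 10000 Hz
Practical rate = 10 * fs_min = 10 * 10000 = 100000 Hz

fs_min = 10000 Hz, fs_practical = 100000 Hz


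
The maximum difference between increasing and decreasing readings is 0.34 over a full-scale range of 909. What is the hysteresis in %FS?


Hysteresis = (max difference / full scale) * 100%.
H = (0.34 / 909) * 100
H = 0.037 %FS

0.037 %FS


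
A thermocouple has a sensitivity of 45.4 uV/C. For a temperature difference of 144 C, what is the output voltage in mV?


The thermocouple output V = sensitivity * dT.
V = 45.4 uV/C * 144 C
V = 6537.6 uV
V = 6.538 mV

6.538 mV


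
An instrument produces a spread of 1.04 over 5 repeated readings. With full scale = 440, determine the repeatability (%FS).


Repeatability = (spread / full scale) * 100%.
R = (1.04 / 440) * 100
R = 0.236 %FS

0.236 %FS


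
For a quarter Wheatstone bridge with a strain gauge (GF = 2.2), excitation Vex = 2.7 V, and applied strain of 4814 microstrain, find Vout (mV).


Quarter bridge output: Vout = (GF * epsilon * Vex) / 4.
Vout = (2.2 * 4814e-6 * 2.7) / 4
Vout = 0.02859516 / 4 V
Vout = 0.00714879 V = 7.1488 mV

7.1488 mV


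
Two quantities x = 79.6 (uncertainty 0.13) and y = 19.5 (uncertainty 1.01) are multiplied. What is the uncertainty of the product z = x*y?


For a product z = x*y, the relative uncertainty is:
uz/z = sqrt((ux/x)^2 + (uy/y)^2)
Relative uncertainties: ux/x = 0.13/79.6 = 0.001633
uy/y = 1.01/19.5 = 0.051795
z = 79.6 * 19.5 = 1552.2
uz = 1552.2 * sqrt(0.001633^2 + 0.051795^2) = 80.436

80.436


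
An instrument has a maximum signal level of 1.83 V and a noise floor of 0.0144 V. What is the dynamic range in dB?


Dynamic range = 20 * log10(Vmax / Vnoise).
DR = 20 * log10(1.83 / 0.0144)
DR = 20 * log10(127.08)
DR = 42.08 dB

42.08 dB


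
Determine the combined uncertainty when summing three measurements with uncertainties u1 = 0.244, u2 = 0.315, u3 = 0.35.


For a sum of independent quantities, uc = sqrt(u1^2 + u2^2 + u3^2).
uc = sqrt(0.244^2 + 0.315^2 + 0.35^2)
uc = sqrt(0.059536 + 0.099225 + 0.1225)
uc = 0.5303

0.5303


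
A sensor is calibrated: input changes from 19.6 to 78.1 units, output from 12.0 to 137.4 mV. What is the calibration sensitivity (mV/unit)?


Sensitivity = (y2 - y1) / (x2 - x1).
S = (137.4 - 12.0) / (78.1 - 19.6)
S = 125.4 / 58.5
S = 2.1436 mV/unit

2.1436 mV/unit


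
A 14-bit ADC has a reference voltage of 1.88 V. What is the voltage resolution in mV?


The resolution (LSB) of an ADC is Vref / 2^n.
LSB = 1.88 / 2^14
LSB = 1.88 / 16384
LSB = 0.00011475 V = 0.11474609 mV

0.11474609 mV


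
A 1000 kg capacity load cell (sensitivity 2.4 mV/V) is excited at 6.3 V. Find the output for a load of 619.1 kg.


Vout = rated_output * Vex * (load / capacity).
Vout = 2.4 * 6.3 * (619.1 / 1000)
Vout = 2.4 * 6.3 * 0.6191
Vout = 9.361 mV

9.361 mV


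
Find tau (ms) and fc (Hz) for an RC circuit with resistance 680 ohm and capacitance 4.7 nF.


Time constant: tau = R * C.
tau = 680 * 4.70e-09 = 3.196e-06 s
tau = 0.0032 ms
Cutoff frequency: fc = 1 / (2*pi*R*C).
fc = 1 / (2*pi*3.196e-06) = 49798.17 Hz

tau = 0.0032 ms, fc = 49798.17 Hz


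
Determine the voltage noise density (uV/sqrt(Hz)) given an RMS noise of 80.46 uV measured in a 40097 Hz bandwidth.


Noise spectral density = Vrms / sqrt(BW).
NSD = 80.46 / sqrt(40097)
NSD = 80.46 / 200.2424
NSD = 0.4018 uV/sqrt(Hz)

0.4018 uV/sqrt(Hz)


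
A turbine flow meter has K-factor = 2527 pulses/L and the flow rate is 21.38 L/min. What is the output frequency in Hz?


Frequency = K * Q / 60 (converting L/min to L/s).
f = 2527 * 21.38 / 60
f = 54027.26 / 60
f = 900.45 Hz

900.45 Hz


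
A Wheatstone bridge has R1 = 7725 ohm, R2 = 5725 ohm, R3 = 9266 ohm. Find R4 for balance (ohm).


At balance: R1*R4 = R2*R3, so R4 = R2*R3/R1.
R4 = 5725 * 9266 / 7725
R4 = 53047850 / 7725
R4 = 6867.04 ohm

6867.04 ohm


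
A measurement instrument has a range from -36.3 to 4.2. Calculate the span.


Span = upper range - lower range.
Span = 4.2 - (-36.3)
Span = 40.5

40.5


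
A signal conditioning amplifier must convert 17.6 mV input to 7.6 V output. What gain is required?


Gain = Vout / Vin (converting to same units).
G = 7.6 V / 17.6 mV
G = 7600.0 mV / 17.6 mV
G = 431.82

431.82


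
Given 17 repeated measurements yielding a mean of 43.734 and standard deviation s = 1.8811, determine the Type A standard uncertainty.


The standard uncertainty for Type A evaluation is u = s / sqrt(n).
u = 1.8811 / sqrt(17)
u = 1.8811 / 4.1231
u = 0.4562

0.4562


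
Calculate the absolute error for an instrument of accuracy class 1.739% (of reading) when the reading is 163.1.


Absolute error = (accuracy% / 100) * reading.
Error = (1.739 / 100) * 163.1
Error = 0.01739 * 163.1
Error = 2.8363

2.8363


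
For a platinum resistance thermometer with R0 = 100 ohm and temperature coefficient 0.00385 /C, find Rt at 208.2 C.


The RTD equation: Rt = R0 * (1 + alpha * T).
Rt = 100 * (1 + 0.00385 * 208.2)
Rt = 100 * (1 + 0.80157)
Rt = 100 * 1.80157
Rt = 180.157 ohm

180.157 ohm


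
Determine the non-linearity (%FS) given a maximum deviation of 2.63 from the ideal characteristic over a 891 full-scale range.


Linearity error = (max deviation / full scale) * 100%.
Linearity = (2.63 / 891) * 100
Linearity = 0.295 %FS

0.295 %FS


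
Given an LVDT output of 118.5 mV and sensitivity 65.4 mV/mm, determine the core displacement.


Displacement = Vout / sensitivity.
d = 118.5 / 65.4
d = 1.812 mm

1.812 mm


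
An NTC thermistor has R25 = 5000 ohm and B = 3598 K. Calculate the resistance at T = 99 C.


NTC thermistor equation: Rt = R25 * exp(B * (1/T - 1/T25)).
T in Kelvin: 372.15 K, T25 = 298.15 K
1/T - 1/T25 = 1/372.15 - 1/298.15 = -0.00066693
B * (1/T - 1/T25) = 3598 * -0.00066693 = -2.3996
Rt = 5000 * exp(-2.3996) = 453.8 ohm

453.8 ohm


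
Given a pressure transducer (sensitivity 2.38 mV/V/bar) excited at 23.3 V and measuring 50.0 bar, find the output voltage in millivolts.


Output = sensitivity * Vex * P.
Vout = 2.38 * 23.3 * 50.0
Vout = 55.454 * 50.0
Vout = 2772.7 mV

2772.7 mV


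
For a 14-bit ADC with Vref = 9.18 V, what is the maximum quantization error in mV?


The maximum quantization error is +/- LSB/2.
LSB = Vref / 2^n = 9.18 / 16384 = 0.0005603 V
Max error = LSB / 2 = 0.0005603 / 2 = 0.00028015 V
Max error = 0.2802 mV

0.2802 mV


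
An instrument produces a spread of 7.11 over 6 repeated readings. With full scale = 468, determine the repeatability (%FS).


Repeatability = (spread / full scale) * 100%.
R = (7.11 / 468) * 100
R = 1.519 %FS

1.519 %FS


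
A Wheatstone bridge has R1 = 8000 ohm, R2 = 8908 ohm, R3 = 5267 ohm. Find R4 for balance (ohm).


At balance: R1*R4 = R2*R3, so R4 = R2*R3/R1.
R4 = 8908 * 5267 / 8000
R4 = 46918436 / 8000
R4 = 5864.8 ohm

5864.8 ohm


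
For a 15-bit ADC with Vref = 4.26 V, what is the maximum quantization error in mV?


The maximum quantization error is +/- LSB/2.
LSB = Vref / 2^n = 4.26 / 32768 = 0.00013 V
Max error = LSB / 2 = 0.00013 / 2 = 6.5e-05 V
Max error = 0.065 mV

0.065 mV


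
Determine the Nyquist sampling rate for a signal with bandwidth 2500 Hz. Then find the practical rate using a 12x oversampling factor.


By Nyquist theorem, fs_min = 2 * fmax.
fs_min = 2 * 2500 = 5000 Hz
Practical rate = 12 * fs_min = 12 * 5000 = 60000 Hz

fs_min = 5000 Hz, fs_practical = 60000 Hz


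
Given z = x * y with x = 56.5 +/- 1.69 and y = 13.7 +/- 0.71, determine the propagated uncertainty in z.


For a product z = x*y, the relative uncertainty is:
uz/z = sqrt((ux/x)^2 + (uy/y)^2)
Relative uncertainties: ux/x = 1.69/56.5 = 0.029912
uy/y = 0.71/13.7 = 0.051825
z = 56.5 * 13.7 = 774.0
uz = 774.0 * sqrt(0.029912^2 + 0.051825^2) = 46.317

46.317


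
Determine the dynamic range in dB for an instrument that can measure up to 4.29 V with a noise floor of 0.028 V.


Dynamic range = 20 * log10(Vmax / Vnoise).
DR = 20 * log10(4.29 / 0.028)
DR = 20 * log10(153.21)
DR = 43.71 dB

43.71 dB


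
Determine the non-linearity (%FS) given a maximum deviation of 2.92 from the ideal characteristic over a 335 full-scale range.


Linearity error = (max deviation / full scale) * 100%.
Linearity = (2.92 / 335) * 100
Linearity = 0.872 %FS

0.872 %FS


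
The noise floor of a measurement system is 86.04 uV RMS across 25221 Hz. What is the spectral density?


Noise spectral density = Vrms / sqrt(BW).
NSD = 86.04 / sqrt(25221)
NSD = 86.04 / 158.8112
NSD = 0.5418 uV/sqrt(Hz)

0.5418 uV/sqrt(Hz)


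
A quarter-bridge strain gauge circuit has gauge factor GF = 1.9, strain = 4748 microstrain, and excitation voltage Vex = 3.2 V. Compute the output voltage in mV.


Quarter bridge output: Vout = (GF * epsilon * Vex) / 4.
Vout = (1.9 * 4748e-6 * 3.2) / 4
Vout = 0.02886784 / 4 V
Vout = 0.00721696 V = 7.217 mV

7.217 mV


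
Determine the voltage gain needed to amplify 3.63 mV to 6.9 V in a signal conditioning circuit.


Gain = Vout / Vin (converting to same units).
G = 6.9 V / 3.63 mV
G = 6900.0 mV / 3.63 mV
G = 1900.83

1900.83


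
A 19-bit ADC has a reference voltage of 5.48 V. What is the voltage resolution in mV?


The resolution (LSB) of an ADC is Vref / 2^n.
LSB = 5.48 / 2^19
LSB = 5.48 / 524288
LSB = 1.045e-05 V = 0.01045227 mV

0.01045227 mV


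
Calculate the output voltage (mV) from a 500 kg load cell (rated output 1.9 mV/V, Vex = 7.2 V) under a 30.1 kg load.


Vout = rated_output * Vex * (load / capacity).
Vout = 1.9 * 7.2 * (30.1 / 500)
Vout = 1.9 * 7.2 * 0.0602
Vout = 0.824 mV

0.824 mV


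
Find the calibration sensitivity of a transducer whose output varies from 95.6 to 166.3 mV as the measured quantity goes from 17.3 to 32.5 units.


Sensitivity = (y2 - y1) / (x2 - x1).
S = (166.3 - 95.6) / (32.5 - 17.3)
S = 70.7 / 15.2
S = 4.6513 mV/unit

4.6513 mV/unit


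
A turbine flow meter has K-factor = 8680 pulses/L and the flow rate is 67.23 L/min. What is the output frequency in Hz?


Frequency = K * Q / 60 (converting L/min to L/s).
f = 8680 * 67.23 / 60
f = 583556.4 / 60
f = 9725.94 Hz

9725.94 Hz


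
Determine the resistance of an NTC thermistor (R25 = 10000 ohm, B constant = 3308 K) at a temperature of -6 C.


NTC thermistor equation: Rt = R25 * exp(B * (1/T - 1/T25)).
T in Kelvin: 267.15 K, T25 = 298.15 K
1/T - 1/T25 = 1/267.15 - 1/298.15 = 0.0003892
B * (1/T - 1/T25) = 3308 * 0.0003892 = 1.2875
Rt = 10000 * exp(1.2875) = 36236.1 ohm

36236.1 ohm


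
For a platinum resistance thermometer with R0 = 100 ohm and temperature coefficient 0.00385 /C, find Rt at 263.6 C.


The RTD equation: Rt = R0 * (1 + alpha * T).
Rt = 100 * (1 + 0.00385 * 263.6)
Rt = 100 * (1 + 1.01486)
Rt = 100 * 2.01486
Rt = 201.486 ohm

201.486 ohm


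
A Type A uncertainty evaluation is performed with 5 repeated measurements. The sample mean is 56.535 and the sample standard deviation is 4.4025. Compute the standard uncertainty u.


The standard uncertainty for Type A evaluation is u = s / sqrt(n).
u = 4.4025 / sqrt(5)
u = 4.4025 / 2.2361
u = 1.9689

1.9689


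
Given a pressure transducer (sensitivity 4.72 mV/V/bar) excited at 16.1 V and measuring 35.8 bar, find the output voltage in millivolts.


Output = sensitivity * Vex * P.
Vout = 4.72 * 16.1 * 35.8
Vout = 75.992 * 35.8
Vout = 2720.51 mV

2720.51 mV


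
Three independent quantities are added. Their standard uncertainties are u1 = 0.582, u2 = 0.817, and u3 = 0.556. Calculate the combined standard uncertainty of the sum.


For a sum of independent quantities, uc = sqrt(u1^2 + u2^2 + u3^2).
uc = sqrt(0.582^2 + 0.817^2 + 0.556^2)
uc = sqrt(0.338724 + 0.667489 + 0.309136)
uc = 1.1469

1.1469


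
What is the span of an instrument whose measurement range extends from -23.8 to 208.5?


Span = upper range - lower range.
Span = 208.5 - (-23.8)
Span = 232.3

232.3


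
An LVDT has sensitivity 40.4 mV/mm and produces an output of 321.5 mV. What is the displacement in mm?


Displacement = Vout / sensitivity.
d = 321.5 / 40.4
d = 7.958 mm

7.958 mm


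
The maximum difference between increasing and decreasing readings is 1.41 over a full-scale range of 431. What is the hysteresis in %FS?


Hysteresis = (max difference / full scale) * 100%.
H = (1.41 / 431) * 100
H = 0.327 %FS

0.327 %FS


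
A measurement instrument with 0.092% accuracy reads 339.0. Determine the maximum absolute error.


Absolute error = (accuracy% / 100) * reading.
Error = (0.092 / 100) * 339.0
Error = 0.00092 * 339.0
Error = 0.3119

0.3119


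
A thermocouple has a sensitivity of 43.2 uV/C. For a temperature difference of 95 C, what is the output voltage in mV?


The thermocouple output V = sensitivity * dT.
V = 43.2 uV/C * 95 C
V = 4104.0 uV
V = 4.104 mV

4.104 mV


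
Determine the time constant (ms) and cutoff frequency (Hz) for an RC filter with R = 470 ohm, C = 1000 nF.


Time constant: tau = R * C.
tau = 470 * 1.00e-06 = 0.00047 s
tau = 0.47 ms
Cutoff frequency: fc = 1 / (2*pi*R*C).
fc = 1 / (2*pi*0.00047) = 338.63 Hz

tau = 0.47 ms, fc = 338.63 Hz


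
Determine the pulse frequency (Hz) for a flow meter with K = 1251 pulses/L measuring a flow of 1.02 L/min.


Frequency = K * Q / 60 (converting L/min to L/s).
f = 1251 * 1.02 / 60
f = 1276.02 / 60
f = 21.27 Hz

21.27 Hz


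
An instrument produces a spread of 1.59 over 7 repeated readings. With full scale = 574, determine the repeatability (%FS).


Repeatability = (spread / full scale) * 100%.
R = (1.59 / 574) * 100
R = 0.277 %FS

0.277 %FS


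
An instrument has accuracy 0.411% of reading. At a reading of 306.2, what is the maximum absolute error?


Absolute error = (accuracy% / 100) * reading.
Error = (0.411 / 100) * 306.2
Error = 0.00411 * 306.2
Error = 1.2585

1.2585


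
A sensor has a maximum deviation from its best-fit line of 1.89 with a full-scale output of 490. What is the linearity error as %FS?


Linearity error = (max deviation / full scale) * 100%.
Linearity = (1.89 / 490) * 100
Linearity = 0.386 %FS

0.386 %FS


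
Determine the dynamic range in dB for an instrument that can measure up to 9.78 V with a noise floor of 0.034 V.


Dynamic range = 20 * log10(Vmax / Vnoise).
DR = 20 * log10(9.78 / 0.034)
DR = 20 * log10(287.65)
DR = 49.18 dB

49.18 dB


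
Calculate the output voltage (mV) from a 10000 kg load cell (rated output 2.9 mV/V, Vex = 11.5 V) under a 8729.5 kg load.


Vout = rated_output * Vex * (load / capacity).
Vout = 2.9 * 11.5 * (8729.5 / 10000)
Vout = 2.9 * 11.5 * 0.87295
Vout = 29.113 mV

29.113 mV


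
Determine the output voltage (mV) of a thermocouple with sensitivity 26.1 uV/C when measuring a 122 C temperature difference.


The thermocouple output V = sensitivity * dT.
V = 26.1 uV/C * 122 C
V = 3184.2 uV
V = 3.184 mV

3.184 mV


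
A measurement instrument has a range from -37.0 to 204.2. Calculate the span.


Span = upper range - lower range.
Span = 204.2 - (-37.0)
Span = 241.2

241.2


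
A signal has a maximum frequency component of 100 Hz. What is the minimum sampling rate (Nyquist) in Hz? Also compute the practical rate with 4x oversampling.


By Nyquist theorem, fs_min = 2 * fmax.
fs_min = 2 * 100 = 200 Hz
Practical rate = 4 * fs_min = 4 * 200 = 800 Hz

fs_min = 200 Hz, fs_practical = 800 Hz


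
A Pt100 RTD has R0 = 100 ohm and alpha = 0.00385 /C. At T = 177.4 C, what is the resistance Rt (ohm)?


The RTD equation: Rt = R0 * (1 + alpha * T).
Rt = 100 * (1 + 0.00385 * 177.4)
Rt = 100 * (1 + 0.68299)
Rt = 100 * 1.68299
Rt = 168.299 ohm

168.299 ohm


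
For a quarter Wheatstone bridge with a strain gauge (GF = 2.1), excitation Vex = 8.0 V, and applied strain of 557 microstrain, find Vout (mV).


Quarter bridge output: Vout = (GF * epsilon * Vex) / 4.
Vout = (2.1 * 557e-6 * 8.0) / 4
Vout = 0.0093576 / 4 V
Vout = 0.0023394 V = 2.3394 mV

2.3394 mV


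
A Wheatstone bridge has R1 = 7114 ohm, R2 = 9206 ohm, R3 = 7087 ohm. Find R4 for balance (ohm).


At balance: R1*R4 = R2*R3, so R4 = R2*R3/R1.
R4 = 9206 * 7087 / 7114
R4 = 65242922 / 7114
R4 = 9171.06 ohm

9171.06 ohm


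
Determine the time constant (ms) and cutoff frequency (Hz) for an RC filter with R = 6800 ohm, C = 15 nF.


Time constant: tau = R * C.
tau = 6800 * 1.50e-08 = 0.000102 s
tau = 0.102 ms
Cutoff frequency: fc = 1 / (2*pi*R*C).
fc = 1 / (2*pi*0.000102) = 1560.34 Hz

tau = 0.102 ms, fc = 1560.34 Hz


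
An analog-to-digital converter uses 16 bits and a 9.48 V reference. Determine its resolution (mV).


The resolution (LSB) of an ADC is Vref / 2^n.
LSB = 9.48 / 2^16
LSB = 9.48 / 65536
LSB = 0.00014465 V = 0.14465332 mV

0.14465332 mV


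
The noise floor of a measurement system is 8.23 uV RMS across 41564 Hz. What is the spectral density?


Noise spectral density = Vrms / sqrt(BW).
NSD = 8.23 / sqrt(41564)
NSD = 8.23 / 203.8725
NSD = 0.0404 uV/sqrt(Hz)

0.0404 uV/sqrt(Hz)


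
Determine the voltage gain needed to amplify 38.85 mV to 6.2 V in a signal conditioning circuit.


Gain = Vout / Vin (converting to same units).
G = 6.2 V / 38.85 mV
G = 6200.0 mV / 38.85 mV
G = 159.59

159.59


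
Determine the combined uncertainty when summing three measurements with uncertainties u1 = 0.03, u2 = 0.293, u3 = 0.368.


For a sum of independent quantities, uc = sqrt(u1^2 + u2^2 + u3^2).
uc = sqrt(0.03^2 + 0.293^2 + 0.368^2)
uc = sqrt(0.0009 + 0.085849 + 0.135424)
uc = 0.4714

0.4714


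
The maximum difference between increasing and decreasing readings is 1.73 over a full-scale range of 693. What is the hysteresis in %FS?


Hysteresis = (max difference / full scale) * 100%.
H = (1.73 / 693) * 100
H = 0.25 %FS

0.25 %FS


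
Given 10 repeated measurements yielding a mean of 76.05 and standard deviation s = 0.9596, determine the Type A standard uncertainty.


The standard uncertainty for Type A evaluation is u = s / sqrt(n).
u = 0.9596 / sqrt(10)
u = 0.9596 / 3.1623
u = 0.3035

0.3035


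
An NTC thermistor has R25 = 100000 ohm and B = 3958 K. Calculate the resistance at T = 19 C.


NTC thermistor equation: Rt = R25 * exp(B * (1/T - 1/T25)).
T in Kelvin: 292.15 K, T25 = 298.15 K
1/T - 1/T25 = 1/292.15 - 1/298.15 = 6.888e-05
B * (1/T - 1/T25) = 3958 * 6.888e-05 = 0.2726
Rt = 100000 * exp(0.2726) = 131342.5 ohm

131342.5 ohm


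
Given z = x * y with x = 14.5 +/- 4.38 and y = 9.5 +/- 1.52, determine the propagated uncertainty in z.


For a product z = x*y, the relative uncertainty is:
uz/z = sqrt((ux/x)^2 + (uy/y)^2)
Relative uncertainties: ux/x = 4.38/14.5 = 0.302069
uy/y = 1.52/9.5 = 0.16
z = 14.5 * 9.5 = 137.8
uz = 137.8 * sqrt(0.302069^2 + 0.16^2) = 47.087

47.087


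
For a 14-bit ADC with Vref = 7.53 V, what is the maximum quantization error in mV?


The maximum quantization error is +/- LSB/2.
LSB = Vref / 2^n = 7.53 / 16384 = 0.00045959 V
Max error = LSB / 2 = 0.00045959 / 2 = 0.0002298 V
Max error = 0.2298 mV

0.2298 mV


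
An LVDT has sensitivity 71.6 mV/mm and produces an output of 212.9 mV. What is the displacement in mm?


Displacement = Vout / sensitivity.
d = 212.9 / 71.6
d = 2.973 mm

2.973 mm


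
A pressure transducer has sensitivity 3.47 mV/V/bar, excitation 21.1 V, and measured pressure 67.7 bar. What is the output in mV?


Output = sensitivity * Vex * P.
Vout = 3.47 * 21.1 * 67.7
Vout = 73.217 * 67.7
Vout = 4956.79 mV

4956.79 mV


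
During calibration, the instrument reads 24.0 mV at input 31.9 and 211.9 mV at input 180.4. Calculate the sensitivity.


Sensitivity = (y2 - y1) / (x2 - x1).
S = (211.9 - 24.0) / (180.4 - 31.9)
S = 187.9 / 148.5
S = 1.2653 mV/unit

1.2653 mV/unit


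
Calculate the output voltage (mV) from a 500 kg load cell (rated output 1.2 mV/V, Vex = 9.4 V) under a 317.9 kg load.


Vout = rated_output * Vex * (load / capacity).
Vout = 1.2 * 9.4 * (317.9 / 500)
Vout = 1.2 * 9.4 * 0.6358
Vout = 7.172 mV

7.172 mV


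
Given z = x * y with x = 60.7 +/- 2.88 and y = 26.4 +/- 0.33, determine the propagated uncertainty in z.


For a product z = x*y, the relative uncertainty is:
uz/z = sqrt((ux/x)^2 + (uy/y)^2)
Relative uncertainties: ux/x = 2.88/60.7 = 0.047446
uy/y = 0.33/26.4 = 0.0125
z = 60.7 * 26.4 = 1602.5
uz = 1602.5 * sqrt(0.047446^2 + 0.0125^2) = 78.626

78.626


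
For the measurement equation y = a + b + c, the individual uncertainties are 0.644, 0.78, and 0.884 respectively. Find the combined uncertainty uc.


For a sum of independent quantities, uc = sqrt(u1^2 + u2^2 + u3^2).
uc = sqrt(0.644^2 + 0.78^2 + 0.884^2)
uc = sqrt(0.414736 + 0.6084 + 0.781456)
uc = 1.3434

1.3434


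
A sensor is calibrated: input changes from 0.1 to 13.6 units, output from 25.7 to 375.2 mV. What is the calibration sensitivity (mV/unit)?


Sensitivity = (y2 - y1) / (x2 - x1).
S = (375.2 - 25.7) / (13.6 - 0.1)
S = 349.5 / 13.5
S = 25.8889 mV/unit

25.8889 mV/unit


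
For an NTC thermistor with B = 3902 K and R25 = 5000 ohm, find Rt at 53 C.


NTC thermistor equation: Rt = R25 * exp(B * (1/T - 1/T25)).
T in Kelvin: 326.15 K, T25 = 298.15 K
1/T - 1/T25 = 1/326.15 - 1/298.15 = -0.00028794
B * (1/T - 1/T25) = 3902 * -0.00028794 = -1.1236
Rt = 5000 * exp(-1.1236) = 1625.6 ohm

1625.6 ohm


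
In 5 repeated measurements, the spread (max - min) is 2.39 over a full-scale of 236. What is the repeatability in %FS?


Repeatability = (spread / full scale) * 100%.
R = (2.39 / 236) * 100
R = 1.013 %FS

1.013 %FS


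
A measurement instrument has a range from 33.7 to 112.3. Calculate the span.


Span = upper range - lower range.
Span = 112.3 - (33.7)
Span = 78.6

78.6


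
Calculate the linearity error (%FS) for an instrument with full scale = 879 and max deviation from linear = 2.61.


Linearity error = (max deviation / full scale) * 100%.
Linearity = (2.61 / 879) * 100
Linearity = 0.297 %FS

0.297 %FS


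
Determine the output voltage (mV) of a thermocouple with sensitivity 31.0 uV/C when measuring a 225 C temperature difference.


The thermocouple output V = sensitivity * dT.
V = 31.0 uV/C * 225 C
V = 6975.0 uV
V = 6.975 mV

6.975 mV


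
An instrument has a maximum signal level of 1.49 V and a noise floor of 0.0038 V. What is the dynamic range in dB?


Dynamic range = 20 * log10(Vmax / Vnoise).
DR = 20 * log10(1.49 / 0.0038)
DR = 20 * log10(392.11)
DR = 51.87 dB

51.87 dB


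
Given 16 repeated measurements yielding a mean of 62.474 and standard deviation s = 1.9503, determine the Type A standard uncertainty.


The standard uncertainty for Type A evaluation is u = s / sqrt(n).
u = 1.9503 / sqrt(16)
u = 1.9503 / 4.0
u = 0.4876

0.4876


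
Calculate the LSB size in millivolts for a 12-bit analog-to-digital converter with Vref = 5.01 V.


The resolution (LSB) of an ADC is Vref / 2^n.
LSB = 5.01 / 2^12
LSB = 5.01 / 4096
LSB = 0.00122314 V = 1.22314453 mV

1.22314453 mV


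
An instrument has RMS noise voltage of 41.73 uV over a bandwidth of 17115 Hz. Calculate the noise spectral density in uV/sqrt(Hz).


Noise spectral density = Vrms / sqrt(BW).
NSD = 41.73 / sqrt(17115)
NSD = 41.73 / 130.8243
NSD = 0.319 uV/sqrt(Hz)

0.319 uV/sqrt(Hz)


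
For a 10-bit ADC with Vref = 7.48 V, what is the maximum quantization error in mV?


The maximum quantization error is +/- LSB/2.
LSB = Vref / 2^n = 7.48 / 1024 = 0.00730469 V
Max error = LSB / 2 = 0.00730469 / 2 = 0.00365234 V
Max error = 3.6523 mV

3.6523 mV


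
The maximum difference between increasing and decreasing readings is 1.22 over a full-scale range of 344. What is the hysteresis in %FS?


Hysteresis = (max difference / full scale) * 100%.
H = (1.22 / 344) * 100
H = 0.355 %FS

0.355 %FS


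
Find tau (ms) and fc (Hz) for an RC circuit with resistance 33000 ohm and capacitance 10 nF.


Time constant: tau = R * C.
tau = 33000 * 1.00e-08 = 0.00033 s
tau = 0.33 ms
Cutoff frequency: fc = 1 / (2*pi*R*C).
fc = 1 / (2*pi*0.00033) = 482.29 Hz

tau = 0.33 ms, fc = 482.29 Hz


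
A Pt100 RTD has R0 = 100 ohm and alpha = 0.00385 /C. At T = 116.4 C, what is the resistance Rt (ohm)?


The RTD equation: Rt = R0 * (1 + alpha * T).
Rt = 100 * (1 + 0.00385 * 116.4)
Rt = 100 * (1 + 0.44814)
Rt = 100 * 1.44814
Rt = 144.814 ohm

144.814 ohm


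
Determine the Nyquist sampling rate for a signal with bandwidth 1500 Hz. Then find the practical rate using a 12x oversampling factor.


By Nyquist theorem, fs_min = 2 * fmax.
fs_min = 2 * 1500 = 3000 Hz
Practical rate = 12 * fs_min = 12 * 3000 = 36000 Hz

fs_min = 3000 Hz, fs_practical = 36000 Hz


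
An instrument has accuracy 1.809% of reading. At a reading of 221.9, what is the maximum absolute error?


Absolute error = (accuracy% / 100) * reading.
Error = (1.809 / 100) * 221.9
Error = 0.01809 * 221.9
Error = 4.0142

4.0142


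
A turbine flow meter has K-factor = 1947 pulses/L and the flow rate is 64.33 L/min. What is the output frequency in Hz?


Frequency = K * Q / 60 (converting L/min to L/s).
f = 1947 * 64.33 / 60
f = 125250.51 / 60
f = 2087.51 Hz

2087.51 Hz


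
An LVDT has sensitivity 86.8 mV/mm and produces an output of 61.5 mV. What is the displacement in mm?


Displacement = Vout / sensitivity.
d = 61.5 / 86.8
d = 0.709 mm

0.709 mm


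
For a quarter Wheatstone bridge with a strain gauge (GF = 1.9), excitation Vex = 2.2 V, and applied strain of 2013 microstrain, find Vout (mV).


Quarter bridge output: Vout = (GF * epsilon * Vex) / 4.
Vout = (1.9 * 2013e-6 * 2.2) / 4
Vout = 0.00841434 / 4 V
Vout = 0.00210358 V = 2.1036 mV

2.1036 mV


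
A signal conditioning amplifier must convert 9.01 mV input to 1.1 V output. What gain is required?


Gain = Vout / Vin (converting to same units).
G = 1.1 V / 9.01 mV
G = 1100.0 mV / 9.01 mV
G = 122.09

122.09


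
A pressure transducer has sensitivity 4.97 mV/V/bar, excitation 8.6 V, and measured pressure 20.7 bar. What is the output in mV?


Output = sensitivity * Vex * P.
Vout = 4.97 * 8.6 * 20.7
Vout = 42.742 * 20.7
Vout = 884.76 mV

884.76 mV


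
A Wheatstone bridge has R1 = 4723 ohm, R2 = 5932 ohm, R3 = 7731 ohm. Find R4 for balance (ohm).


At balance: R1*R4 = R2*R3, so R4 = R2*R3/R1.
R4 = 5932 * 7731 / 4723
R4 = 45860292 / 4723
R4 = 9709.99 ohm

9709.99 ohm


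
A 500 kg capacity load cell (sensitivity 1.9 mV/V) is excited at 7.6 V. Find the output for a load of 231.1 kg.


Vout = rated_output * Vex * (load / capacity).
Vout = 1.9 * 7.6 * (231.1 / 500)
Vout = 1.9 * 7.6 * 0.4622
Vout = 6.674 mV

6.674 mV


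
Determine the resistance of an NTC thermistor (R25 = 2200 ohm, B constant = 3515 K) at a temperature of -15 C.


NTC thermistor equation: Rt = R25 * exp(B * (1/T - 1/T25)).
T in Kelvin: 258.15 K, T25 = 298.15 K
1/T - 1/T25 = 1/258.15 - 1/298.15 = 0.0005197
B * (1/T - 1/T25) = 3515 * 0.0005197 = 1.8267
Rt = 2200 * exp(1.8267) = 13670.0 ohm

13670.0 ohm


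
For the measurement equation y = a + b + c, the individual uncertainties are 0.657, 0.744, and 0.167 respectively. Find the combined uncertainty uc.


For a sum of independent quantities, uc = sqrt(u1^2 + u2^2 + u3^2).
uc = sqrt(0.657^2 + 0.744^2 + 0.167^2)
uc = sqrt(0.431649 + 0.553536 + 0.027889)
uc = 1.0065

1.0065


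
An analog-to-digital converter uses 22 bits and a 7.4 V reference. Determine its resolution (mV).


The resolution (LSB) of an ADC is Vref / 2^n.
LSB = 7.4 / 2^22
LSB = 7.4 / 4194304
LSB = 1.76e-06 V = 0.0017643 mV

0.0017643 mV


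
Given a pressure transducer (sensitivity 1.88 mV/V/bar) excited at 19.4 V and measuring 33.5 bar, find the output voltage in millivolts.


Output = sensitivity * Vex * P.
Vout = 1.88 * 19.4 * 33.5
Vout = 36.472 * 33.5
Vout = 1221.81 mV

1221.81 mV


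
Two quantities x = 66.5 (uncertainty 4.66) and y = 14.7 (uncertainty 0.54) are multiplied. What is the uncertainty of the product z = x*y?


For a product z = x*y, the relative uncertainty is:
uz/z = sqrt((ux/x)^2 + (uy/y)^2)
Relative uncertainties: ux/x = 4.66/66.5 = 0.070075
uy/y = 0.54/14.7 = 0.036735
z = 66.5 * 14.7 = 977.5
uz = 977.5 * sqrt(0.070075^2 + 0.036735^2) = 77.344

77.344


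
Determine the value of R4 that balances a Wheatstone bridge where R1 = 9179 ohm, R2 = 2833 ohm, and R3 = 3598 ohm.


At balance: R1*R4 = R2*R3, so R4 = R2*R3/R1.
R4 = 2833 * 3598 / 9179
R4 = 10193134 / 9179
R4 = 1110.48 ohm

1110.48 ohm


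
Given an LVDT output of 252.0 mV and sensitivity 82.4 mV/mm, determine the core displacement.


Displacement = Vout / sensitivity.
d = 252.0 / 82.4
d = 3.058 mm

3.058 mm


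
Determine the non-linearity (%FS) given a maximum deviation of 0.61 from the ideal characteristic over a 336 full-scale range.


Linearity error = (max deviation / full scale) * 100%.
Linearity = (0.61 / 336) * 100
Linearity = 0.182 %FS

0.182 %FS
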